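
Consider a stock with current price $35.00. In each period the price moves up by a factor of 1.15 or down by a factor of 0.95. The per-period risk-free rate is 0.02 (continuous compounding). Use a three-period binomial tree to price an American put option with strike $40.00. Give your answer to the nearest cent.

Risk-neutral probability p = (e^0.02 − 0.95)/(1.15 − 0.95) = 0.0702/0.2000 = 0.3510
Terminal stock prices: S_uuu = 53.23, S_uud = 43.97, S_udd = 36.33, S_ddd = 30.01
Terminal payoffs (K − S): max(-13.23, 0) = 0, max(-3.973, 0) = 0, max(3.674, 0) = 3.674, max(9.992, 0) = 9.992
Node uu (S = 46.29): continuation = e^(−0.02)·[0.3510·0.0000 + 0.6490·0.0000] = 0.0000; exercise value = 0.0000 ≤ continuation, so V_uu = 0.0000
Node ud (S = 38.24): continuation = e^(−0.02)·[0.3510·0.0000 + 0.6490·3.6744] = 2.3374; exercise value = 1.7625 ≤ continuation, so V_ud = 2.3374
Node dd (S = 31.59): continuation = e^(−0.02)·[0.3510·3.6744 + 0.6490·9.9919] = 7.6204; exercise value = 8.4125 > continuation, so V_dd = 8.4125 (exercise)
Node u (S = 40.25): continuation = e^(−0.02)·[0.3510·0.0000 + 0.6490·2.3374] = 1.4869; exercise value = 0.0000 ≤ continuation, so V_u = 1.4869
Node d (S = 33.25): continuation = e^(−0.02)·[0.3510·2.3374 + 0.6490·8.4125] = 6.1558; exercise value = 6.7500 > continuation, so V_d = 6.7500 (exercise)
Node 0 (S = 35): continuation = e^(−0.02)·[0.3510·1.4869 + 0.6490·6.7500] = 4.8056; exercise value = 5.0000 > continuation, so V_0 = 5.0000 (exercise)

$5.00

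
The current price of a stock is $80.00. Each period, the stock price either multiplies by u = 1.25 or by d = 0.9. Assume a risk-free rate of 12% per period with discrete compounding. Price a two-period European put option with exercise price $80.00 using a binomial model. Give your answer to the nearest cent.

$1.67

Risk-neutral probability p = (1 + 0.12 − 0.9)/(1.25 − 0.9) = 0.2200/0.3500 = 0.6286
Terminal stock prices: S_uu = 125, S_ud = 90, S_dd = 64.8
Terminal payoffs (K − S): max(-45, 0) = 0, max(-10, 0) = 0, max(15.2, 0) = 15.2
Node u (S = 100): V_u = 1/1.12·[0.6286·0.0000 + 0.3714·0.0000] = 0.0000
Node d (S = 72): V_d = 1/1.12·[0.6286·0.0000 + 0.3714·15.2000] = 5.0408
Node 0 (S = 80): V_0 = 1/1.12·[0.6286·0.0000 + 0.3714·5.0408] = 1.6717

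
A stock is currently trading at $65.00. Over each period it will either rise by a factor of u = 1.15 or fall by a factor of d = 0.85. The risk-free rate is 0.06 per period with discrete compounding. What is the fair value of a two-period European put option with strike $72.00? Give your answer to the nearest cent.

Risk-neutral probability p = (1 + 0.06 − 0.85)/(1.15 − 0.85) = 0.2100/0.3000 = 0.7000
Terminal stock prices: S_uu = 85.96, S_ud = 63.54, S_dd = 46.96
Terminal payoffs (K − S): max(-13.96, 0) = 0, max(8.462, 0) = 8.462, max(25.04, 0) = 25.04
Node u (S = 74.75): V_u = 1/1.06·[0.7000·0.0000 + 0.3000·8.4625] = 2.3950
Node d (S = 55.25): V_d = 1/1.06·[0.7000·8.4625 + 0.3000·25.0375] = 12.6745
Node 0 (S = 65): V_0 = 1/1.06·[0.7000·2.3950 + 0.3000·12.6745] = 5.1688

$5.17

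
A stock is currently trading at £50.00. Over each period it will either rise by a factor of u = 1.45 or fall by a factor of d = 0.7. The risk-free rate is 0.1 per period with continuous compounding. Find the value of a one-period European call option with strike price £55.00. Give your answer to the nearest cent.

£8.55

Risk-neutral probability p = (e^0.1 − 0.7)/(1.45 − 0.7) = 0.4052/0.7500 = 0.5402
Terminal stock prices: S_u = 72.5, S_d = 35
Terminal payoffs (S − K): max(17.5, 0) = 17.5, max(-20, 0) = 0
Node 0 (S = 50): V_0 = e^(−0.1)·[0.5402·17.5000 + 0.4598·0.0000] = 8.5543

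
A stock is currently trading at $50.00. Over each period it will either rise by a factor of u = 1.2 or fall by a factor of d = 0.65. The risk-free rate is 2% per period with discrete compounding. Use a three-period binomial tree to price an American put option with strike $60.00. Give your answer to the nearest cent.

Risk-neutral probability p = (1 + 0.02 − 0.65)/(1.2 − 0.65) = 0.3700/0.5500 = 0.6727
Terminal stock prices: S_uuu = 86.4, S_uud = 46.8, S_udd = 25.35, S_ddd = 13.73
Terminal payoffs (K − S): max(-26.4, 0) = 0, max(13.2, 0) = 13.2, max(34.65, 0) = 34.65, max(46.27, 0) = 46.27
Node uu (S = 72): continuation = 1/1.02·[0.6727·0.0000 + 0.3273·13.2000] = 4.2353; exercise value = 0.0000 ≤ continuation, so V_uu = 4.2353
Node ud (S = 39): continuation = 1/1.02·[0.6727·13.2000 + 0.3273·34.6500] = 19.8235; exercise value = 21.0000 > continuation, so V_ud = 21.0000 (exercise)
Node dd (S = 21.13): continuation = 1/1.02·[0.6727·34.6500 + 0.3273·46.2687] = 37.6985; exercise value = 38.8750 > continuation, so V_dd = 38.8750 (exercise)
Node u (S = 60): continuation = 1/1.02·[0.6727·4.2353 + 0.3273·21.0000] = 9.5313; exercise value = 0.0000 ≤ continuation, so V_u = 9.5313
Node d (S = 32.5): continuation = 1/1.02·[0.6727·21.0000 + 0.3273·38.8750] = 26.3235; exercise value = 27.5000 > continuation, so V_d = 27.5000 (exercise)
Node 0 (S = 50): continuation = 1/1.02·[0.6727·9.5313 + 0.3273·27.5000] = 15.1098; exercise value = 10.0000 ≤ continuation, so V_0 = 15.1098

$15.11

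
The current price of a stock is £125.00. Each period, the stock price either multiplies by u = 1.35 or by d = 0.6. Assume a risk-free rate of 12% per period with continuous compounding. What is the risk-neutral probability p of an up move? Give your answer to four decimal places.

Risk-neutral probability p = (e^0.12 − 0.6)/(1.35 − 0.6) = 0.5275/0.7500 = 0.7033

p = 0.7033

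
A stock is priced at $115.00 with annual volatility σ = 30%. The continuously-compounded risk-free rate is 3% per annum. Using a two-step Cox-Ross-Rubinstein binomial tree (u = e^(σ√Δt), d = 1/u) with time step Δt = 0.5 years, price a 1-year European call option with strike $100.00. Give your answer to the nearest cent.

CRR parameters: u = e^(σ√Δt) = e^(0.3·√0.5) = 1.2363, d = 1/u = 0.8089
Per-period rate: rΔt = 0.03·0.5 = 0.015, so R = e^0.015 = 1.0151
Risk-neutral probability p = (e^0.015 − 0.8089)/(1.2363 − 0.8089) = 0.2063/0.4275 = 0.4825
Terminal stock prices: S_uu = 175.8, S_ud = 115, S_dd = 75.24
Terminal payoffs (S − K): max(75.77, 0) = 75.77, max(15, 0) = 15, max(-24.76, 0) = 0
Node u (S = 142.2): V_u = e^(−0.015)·[0.4825·75.7735 + 0.5175·15.0000] = 43.6646
Node d (S = 93.02): V_d = e^(−0.015)·[0.4825·15.0000 + 0.5175·0.0000] = 7.1301
Node 0 (S = 115): V_0 = e^(−0.015)·[0.4825·43.6646 + 0.5175·7.1301] = 24.3901

$24.39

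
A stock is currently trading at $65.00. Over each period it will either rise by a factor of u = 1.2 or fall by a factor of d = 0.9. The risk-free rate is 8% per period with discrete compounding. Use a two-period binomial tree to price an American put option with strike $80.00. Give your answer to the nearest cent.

Risk-neutral probability p = (1 + 0.08 − 0.9)/(1.2 − 0.9) = 0.1800/0.3000 = 0.6000
Terminal stock prices: S_uu = 93.6, S_ud = 70.2, S_dd = 52.65
Terminal payoffs (K − S): max(-13.6, 0) = 0, max(9.8, 0) = 9.8, max(27.35, 0) = 27.35
Node u (S = 78): continuation = 1/1.08·[0.6000·0.0000 + 0.4000·9.8000] = 3.6296; exercise value = 2.0000 ≤ continuation, so V_u = 3.6296
Node d (S = 58.5): continuation = 1/1.08·[0.6000·9.8000 + 0.4000·27.3500] = 15.5741; exercise value = 21.5000 > continuation, so V_d = 21.5000 (exercise)
Node 0 (S = 65): continuation = 1/1.08·[0.6000·3.6296 + 0.4000·21.5000] = 9.9794; exercise value = 15.0000 > continuation, so V_0 = 15.0000 (exercise)

$15.00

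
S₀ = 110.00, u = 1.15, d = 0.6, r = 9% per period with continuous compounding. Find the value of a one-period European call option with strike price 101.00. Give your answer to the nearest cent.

20.94

Risk-neutral probability p = (e^0.09 − 0.6)/(1.15 − 0.6) = 0.4942/0.5500 = 0.8985
Terminal stock prices: S_u = 126.5, S_d = 66
Terminal payoffs (S − K): max(25.5, 0) = 25.5, max(-35, 0) = 0
Node 0 (S = 110): V_0 = e^(−0.09)·[0.8985·25.5000 + 0.1015·0.0000] = 20.9397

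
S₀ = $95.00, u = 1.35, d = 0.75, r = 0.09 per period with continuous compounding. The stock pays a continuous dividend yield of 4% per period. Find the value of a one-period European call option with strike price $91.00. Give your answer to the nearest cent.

$17.09

Per-period risk-free factor R = e^0.09 = 1.0942; dividend-adjusted growth = e^(0.09−0.04) = 1.0513.
Risk-neutral probability p = (1.0513 − 0.75)/(1.35 − 0.75) = 0.3013/0.6000 = 0.5021
Terminal stock prices: S_u = 128.2, S_d = 71.25
Terminal payoffs (S − K): max(37.25, 0) = 37.25, max(-19.75, 0) = 0
Node 0 (S = 95): V_0 = e^(−0.09)·[0.5021·37.2500 + 0.4979·0.0000] = 17.0941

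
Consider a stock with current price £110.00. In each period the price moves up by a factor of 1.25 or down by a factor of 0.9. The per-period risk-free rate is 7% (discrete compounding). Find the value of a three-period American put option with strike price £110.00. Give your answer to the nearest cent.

Risk-neutral probability p = (1 + 0.07 − 0.9)/(1.25 − 0.9) = 0.1700/0.3500 = 0.4857
Terminal stock prices: S_uuu = 214.8, S_uud = 154.7, S_udd = 111.4, S_ddd = 80.19
Terminal payoffs (K − S): max(-104.8, 0) = 0, max(-44.69, 0) = 0, max(-1.375, 0) = 0, max(29.81, 0) = 29.81
Node uu (S = 171.9): continuation = 1/1.07·[0.4857·0.0000 + 0.5143·0.0000] = 0.0000; exercise value = 0.0000 ≤ continuation, so V_uu = 0.0000
Node ud (S = 123.8): continuation = 1/1.07·[0.4857·0.0000 + 0.5143·0.0000] = 0.0000; exercise value = 0.0000 ≤ continuation, so V_ud = 0.0000
Node dd (S = 89.1): continuation = 1/1.07·[0.4857·0.0000 + 0.5143·29.8100] = 14.3279; exercise value = 20.9000 > continuation, so V_dd = 20.9000 (exercise)
Node u (S = 137.5): continuation = 1/1.07·[0.4857·0.0000 + 0.5143·0.0000] = 0.0000; exercise value = 0.0000 ≤ continuation, so V_u = 0.0000
Node d (S = 99): continuation = 1/1.07·[0.4857·0.0000 + 0.5143·20.9000] = 10.0454; exercise value = 11.0000 > continuation, so V_d = 11.0000 (exercise)
Node 0 (S = 110): continuation = 1/1.07·[0.4857·0.0000 + 0.5143·11.0000] = 5.2870; exercise value = 0.0000 ≤ continuation, so V_0 = 5.2870

£5.29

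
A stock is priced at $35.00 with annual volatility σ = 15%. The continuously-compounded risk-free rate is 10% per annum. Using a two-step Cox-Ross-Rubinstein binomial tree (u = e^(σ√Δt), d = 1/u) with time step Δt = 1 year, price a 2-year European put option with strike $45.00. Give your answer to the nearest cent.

$3.05

CRR parameters: u = e^(σ√Δt) = e^(0.15·√1) = 1.1618, d = 1/u = 0.8607
Per-period rate: rΔt = 0.1·1 = 0.1, so R = e^0.1 = 1.1052
Risk-neutral probability p = (e^0.1 − 0.8607)/(1.1618 − 0.8607) = 0.2445/0.3011 = 0.8118
Terminal stock prices: S_uu = 47.25, S_ud = 35, S_dd = 25.93
Terminal payoffs (K − S): max(-2.245, 0) = 0, max(10, 0) = 10, max(19.07, 0) = 19.07
Node u (S = 40.66): V_u = e^(−0.1)·[0.8118·0.0000 + 0.1882·10.0000] = 1.7026
Node d (S = 30.12): V_d = e^(−0.1)·[0.8118·10.0000 + 0.1882·19.0714] = 10.5929
Node 0 (S = 35): V_0 = e^(−0.1)·[0.8118·1.7026 + 0.1882·10.5929] = 3.0543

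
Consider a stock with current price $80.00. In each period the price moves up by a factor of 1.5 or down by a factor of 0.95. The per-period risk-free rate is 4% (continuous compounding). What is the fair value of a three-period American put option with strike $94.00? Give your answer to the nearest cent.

Risk-neutral probability p = (e^0.04 − 0.95)/(1.5 − 0.95) = 0.0908/0.5500 = 0.1651
Terminal stock prices: S_uuu = 270, S_uud = 171, S_udd = 108.3, S_ddd = 68.59
Terminal payoffs (K − S): max(-176, 0) = 0, max(-77, 0) = 0, max(-14.3, 0) = 0, max(25.41, 0) = 25.41
Node uu (S = 180): continuation = e^(−0.04)·[0.1651·0.0000 + 0.8349·0.0000] = 0.0000; exercise value = 0.0000 ≤ continuation, so V_uu = 0.0000
Node ud (S = 114): continuation = e^(−0.04)·[0.1651·0.0000 + 0.8349·0.0000] = 0.0000; exercise value = 0.0000 ≤ continuation, so V_ud = 0.0000
Node dd (S = 72.2): continuation = e^(−0.04)·[0.1651·0.0000 + 0.8349·25.4100] = 20.3827; exercise value = 21.8000 > continuation, so V_dd = 21.8000 (exercise)
Node u (S = 120): continuation = e^(−0.04)·[0.1651·0.0000 + 0.8349·0.0000] = 0.0000; exercise value = 0.0000 ≤ continuation, so V_u = 0.0000
Node d (S = 76): continuation = e^(−0.04)·[0.1651·0.0000 + 0.8349·21.8000] = 17.4869; exercise value = 18.0000 > continuation, so V_d = 18.0000 (exercise)
Node 0 (S = 80): continuation = e^(−0.04)·[0.1651·0.0000 + 0.8349·18.0000] = 14.4388; exercise value = 14.0000 ≤ continuation, so V_0 = 14.4388

$14.44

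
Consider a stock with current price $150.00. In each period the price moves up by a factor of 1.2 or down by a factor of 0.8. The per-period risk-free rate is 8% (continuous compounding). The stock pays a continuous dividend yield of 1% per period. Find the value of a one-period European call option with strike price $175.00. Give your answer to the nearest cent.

Per-period risk-free factor R = e^0.08 = 1.0833; dividend-adjusted growth = e^(0.08−0.01) = 1.0725.
Risk-neutral probability p = (1.0725 − 0.8)/(1.2 − 0.8) = 0.2725/0.4000 = 0.6813
Terminal stock prices: S_u = 180, S_d = 120
Terminal payoffs (S − K): max(5, 0) = 5, max(-55, 0) = 0
Node 0 (S = 150): V_0 = e^(−0.08)·[0.6813·5.0000 + 0.3187·0.0000] = 3.1445

$3.14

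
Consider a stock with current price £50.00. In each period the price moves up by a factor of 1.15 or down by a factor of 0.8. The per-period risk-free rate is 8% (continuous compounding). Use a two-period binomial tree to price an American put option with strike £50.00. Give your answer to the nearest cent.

£2.29

Risk-neutral probability p = (e^0.08 − 0.8)/(1.15 − 0.8) = 0.2833/0.3500 = 0.8094
Terminal stock prices: S_uu = 66.12, S_ud = 46, S_dd = 32
Terminal payoffs (K − S): max(-16.12, 0) = 0, max(4, 0) = 4, max(18, 0) = 18
Node u (S = 57.5): continuation = e^(−0.08)·[0.8094·0.0000 + 0.1906·4.0000] = 0.7038; exercise value = 0.0000 ≤ continuation, so V_u = 0.7038
Node d (S = 40): continuation = e^(−0.08)·[0.8094·4.0000 + 0.1906·18.0000] = 6.1558; exercise value = 10.0000 > continuation, so V_d = 10.0000 (exercise)
Node 0 (S = 50): continuation = e^(−0.08)·[0.8094·0.7038 + 0.1906·10.0000] = 2.2854; exercise value = 0.0000 ≤ continuation, so V_0 = 2.2854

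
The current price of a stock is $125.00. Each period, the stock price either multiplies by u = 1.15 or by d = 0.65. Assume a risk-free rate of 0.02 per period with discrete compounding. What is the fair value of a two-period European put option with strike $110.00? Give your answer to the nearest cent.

$9.84

Risk-neutral probability p = (1 + 0.02 − 0.65)/(1.15 − 0.65) = 0.3700/0.5000 = 0.7400
Terminal stock prices: S_uu = 165.3, S_ud = 93.44, S_dd = 52.81
Terminal payoffs (K − S): max(-55.31, 0) = 0, max(16.56, 0) = 16.56, max(57.19, 0) = 57.19
Node u (S = 143.8): V_u = 1/1.02·[0.7400·0.0000 + 0.2600·16.5625] = 4.2218
Node d (S = 81.25): V_d = 1/1.02·[0.7400·16.5625 + 0.2600·57.1875] = 26.5931
Node 0 (S = 125): V_0 = 1/1.02·[0.7400·4.2218 + 0.2600·26.5931] = 9.8415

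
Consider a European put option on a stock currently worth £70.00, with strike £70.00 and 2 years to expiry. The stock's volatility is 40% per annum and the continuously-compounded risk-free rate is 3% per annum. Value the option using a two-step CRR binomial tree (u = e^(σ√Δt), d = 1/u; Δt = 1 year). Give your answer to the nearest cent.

CRR parameters: u = e^(σ√Δt) = e^(0.4·√1) = 1.4918, d = 1/u = 0.6703
Per-period rate: rΔt = 0.03·1 = 0.03, so R = e^0.03 = 1.0305
Risk-neutral probability p = (e^0.03 − 0.6703)/(1.4918 − 0.6703) = 0.3601/0.8215 = 0.4384
Terminal stock prices: S_uu = 155.8, S_ud = 70, S_dd = 31.45
Terminal payoffs (K − S): max(-85.79, 0) = 0, max(0, 0) = 0, max(38.55, 0) = 38.55
Node u (S = 104.4): V_u = e^(−0.03)·[0.4384·0.0000 + 0.5616·0.0000] = 0.0000
Node d (S = 46.92): V_d = e^(−0.03)·[0.4384·0.0000 + 0.5616·38.5470] = 21.0088
Node 0 (S = 70): V_0 = e^(−0.03)·[0.4384·0.0000 + 0.5616·21.0088] = 11.4502

£11.45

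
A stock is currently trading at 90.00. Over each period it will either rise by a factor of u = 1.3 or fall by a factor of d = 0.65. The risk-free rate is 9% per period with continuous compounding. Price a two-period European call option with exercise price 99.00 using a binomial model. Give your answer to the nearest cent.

Risk-neutral probability p = (e^0.09 − 0.65)/(1.3 − 0.65) = 0.4442/0.6500 = 0.6833
Terminal stock prices: S_uu = 152.1, S_ud = 76.05, S_dd = 38.03
Terminal payoffs (S − K): max(53.1, 0) = 53.1, max(-22.95, 0) = 0, max(-60.97, 0) = 0
Node u (S = 117): V_u = e^(−0.09)·[0.6833·53.1000 + 0.3167·0.0000] = 33.1626
Node d (S = 58.5): V_d = e^(−0.09)·[0.6833·0.0000 + 0.3167·0.0000] = 0.0000
Node 0 (S = 90): V_0 = e^(−0.09)·[0.6833·33.1626 + 0.3167·0.0000] = 20.7110

20.71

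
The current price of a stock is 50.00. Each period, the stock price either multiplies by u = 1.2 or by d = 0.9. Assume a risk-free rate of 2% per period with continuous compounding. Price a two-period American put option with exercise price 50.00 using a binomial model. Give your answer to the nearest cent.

Risk-neutral probability p = (e^0.02 − 0.9)/(1.2 − 0.9) = 0.1202/0.3000 = 0.4007
Terminal stock prices: S_uu = 72, S_ud = 54, S_dd = 40.5
Terminal payoffs (K − S): max(-22, 0) = 0, max(-4, 0) = 0, max(9.5, 0) = 9.5
Node u (S = 60): continuation = e^(−0.02)·[0.4007·0.0000 + 0.5993·0.0000] = 0.0000; exercise value = 0.0000 ≤ continuation, so V_u = 0.0000
Node d (S = 45): continuation = e^(−0.02)·[0.4007·0.0000 + 0.5993·9.5000] = 5.5809; exercise value = 5.0000 ≤ continuation, so V_d = 5.5809
Node 0 (S = 50): continuation = e^(−0.02)·[0.4007·0.0000 + 0.5993·5.5809] = 3.2786; exercise value = 0.0000 ≤ continuation, so V_0 = 3.2786

3.28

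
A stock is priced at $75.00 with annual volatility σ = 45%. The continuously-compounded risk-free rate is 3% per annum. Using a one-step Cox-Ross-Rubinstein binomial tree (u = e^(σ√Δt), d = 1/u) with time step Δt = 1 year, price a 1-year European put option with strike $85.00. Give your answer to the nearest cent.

CRR parameters: u = e^(σ√Δt) = e^(0.45·√1) = 1.5683, d = 1/u = 0.6376
Per-period rate: rΔt = 0.03·1 = 0.03, so R = e^0.03 = 1.0305
Risk-neutral probability p = (e^0.03 − 0.6376)/(1.5683 − 0.6376) = 0.3928/0.9307 = 0.4221
Terminal stock prices: S_u = 117.6, S_d = 47.82
Terminal payoffs (K − S): max(-32.62, 0) = 0, max(37.18, 0) = 37.18
Node 0 (S = 75): V_0 = e^(−0.03)·[0.4221·0.0000 + 0.5779·37.1779] = 20.8507

$20.85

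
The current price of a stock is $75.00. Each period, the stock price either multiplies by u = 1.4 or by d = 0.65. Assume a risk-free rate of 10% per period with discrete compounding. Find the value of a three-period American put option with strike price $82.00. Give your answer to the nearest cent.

$14.82

Risk-neutral probability p = (1 + 0.1 − 0.65)/(1.4 − 0.65) = 0.4500/0.7500 = 0.6000
Terminal stock prices: S_uuu = 205.8, S_uud = 95.55, S_udd = 44.36, S_ddd = 20.6
Terminal payoffs (K − S): max(-123.8, 0) = 0, max(-13.55, 0) = 0, max(37.64, 0) = 37.64, max(61.4, 0) = 61.4
Node uu (S = 147): continuation = 1/1.1·[0.6000·0.0000 + 0.4000·0.0000] = 0.0000; exercise value = 0.0000 ≤ continuation, so V_uu = 0.0000
Node ud (S = 68.25): continuation = 1/1.1·[0.6000·0.0000 + 0.4000·37.6375] = 13.6864; exercise value = 13.7500 > continuation, so V_ud = 13.7500 (exercise)
Node dd (S = 31.69): continuation = 1/1.1·[0.6000·37.6375 + 0.4000·61.4031] = 42.8580; exercise value = 50.3125 > continuation, so V_dd = 50.3125 (exercise)
Node u (S = 105): continuation = 1/1.1·[0.6000·0.0000 + 0.4000·13.7500] = 5.0000; exercise value = 0.0000 ≤ continuation, so V_u = 5.0000
Node d (S = 48.75): continuation = 1/1.1·[0.6000·13.7500 + 0.4000·50.3125] = 25.7955; exercise value = 33.2500 > continuation, so V_d = 33.2500 (exercise)
Node 0 (S = 75): continuation = 1/1.1·[0.6000·5.0000 + 0.4000·33.2500] = 14.8182; exercise value = 7.0000 ≤ continuation, so V_0 = 14.8182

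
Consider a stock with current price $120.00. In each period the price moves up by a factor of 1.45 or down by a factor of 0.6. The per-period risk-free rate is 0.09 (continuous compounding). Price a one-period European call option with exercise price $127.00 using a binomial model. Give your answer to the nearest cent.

$24.97

Risk-neutral probability p = (e^0.09 − 0.6)/(1.45 − 0.6) = 0.4942/0.8500 = 0.5814
Terminal stock prices: S_u = 174, S_d = 72
Terminal payoffs (S − K): max(47, 0) = 47, max(-55, 0) = 0
Node 0 (S = 120): V_0 = e^(−0.09)·[0.5814·47.0000 + 0.4186·0.0000] = 24.9731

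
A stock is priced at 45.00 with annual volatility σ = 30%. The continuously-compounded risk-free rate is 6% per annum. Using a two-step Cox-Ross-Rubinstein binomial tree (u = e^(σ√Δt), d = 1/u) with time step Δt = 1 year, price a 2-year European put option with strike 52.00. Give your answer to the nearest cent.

CRR parameters: u = e^(σ√Δt) = e^(0.3·√1) = 1.3499, d = 1/u = 0.7408
Per-period rate: rΔt = 0.06·1 = 0.06, so R = e^0.06 = 1.0618
Risk-neutral probability p = (e^0.06 − 0.7408)/(1.3499 − 0.7408) = 0.3210/0.6090 = 0.5271
Terminal stock prices: S_uu = 82, S_ud = 45, S_dd = 24.7
Terminal payoffs (K − S): max(-30, 0) = 0, max(7, 0) = 7, max(27.3, 0) = 27.3
Node u (S = 60.74): V_u = e^(−0.06)·[0.5271·0.0000 + 0.4729·7.0000] = 3.1176
Node d (S = 33.34): V_d = e^(−0.06)·[0.5271·7.0000 + 0.4729·27.3035] = 15.6349
Node 0 (S = 45): V_0 = e^(−0.06)·[0.5271·3.1176 + 0.4729·15.6349] = 8.5109

8.51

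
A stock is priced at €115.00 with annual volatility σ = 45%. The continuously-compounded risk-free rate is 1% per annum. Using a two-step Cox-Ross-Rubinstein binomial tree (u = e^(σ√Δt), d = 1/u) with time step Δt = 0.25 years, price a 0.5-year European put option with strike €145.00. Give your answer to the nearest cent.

€36.38

CRR parameters: u = e^(σ√Δt) = e^(0.45·√0.25) = 1.2523, d = 1/u = 0.7985
Per-period rate: rΔt = 0.01·0.25 = 0.0025, so R = e^0.0025 = 1.0025
Risk-neutral probability p = (e^0.0025 − 0.7985)/(1.2523 − 0.7985) = 0.2040/0.4538 = 0.4495
Terminal stock prices: S_uu = 180.4, S_ud = 115, S_dd = 73.33
Terminal payoffs (K − S): max(-35.36, 0) = 0, max(30, 0) = 30, max(71.67, 0) = 71.67
Node u (S = 144): V_u = e^(−0.0025)·[0.4495·0.0000 + 0.5505·30.0000] = 16.4737
Node d (S = 91.83): V_d = e^(−0.0025)·[0.4495·30.0000 + 0.5505·71.6728] = 52.8086
Node 0 (S = 115): V_0 = e^(−0.0025)·[0.4495·16.4737 + 0.5505·52.8086] = 36.3849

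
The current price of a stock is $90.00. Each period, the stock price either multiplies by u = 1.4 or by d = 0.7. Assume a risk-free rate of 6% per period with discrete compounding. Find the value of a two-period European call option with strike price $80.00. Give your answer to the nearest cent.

$26.34

Risk-neutral probability p = (1 + 0.06 − 0.7)/(1.4 − 0.7) = 0.3600/0.7000 = 0.5143
Terminal stock prices: S_uu = 176.4, S_ud = 88.2, S_dd = 44.1
Terminal payoffs (S − K): max(96.4, 0) = 96.4, max(8.2, 0) = 8.2, max(-35.9, 0) = 0
Node u (S = 126): V_u = 1/1.06·[0.5143·96.4000 + 0.4857·8.2000] = 50.5283
Node d (S = 63): V_d = 1/1.06·[0.5143·8.2000 + 0.4857·0.0000] = 3.9784
Node 0 (S = 90): V_0 = 1/1.06·[0.5143·50.5283 + 0.4857·3.9784] = 26.3381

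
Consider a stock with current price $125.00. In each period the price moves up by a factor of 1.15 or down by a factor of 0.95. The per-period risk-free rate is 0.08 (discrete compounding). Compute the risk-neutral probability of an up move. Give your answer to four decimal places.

p = 0.6500

Risk-neutral probability p = (1 + 0.08 − 0.95)/(1.15 − 0.95) = 0.1300/0.2000 = 0.6500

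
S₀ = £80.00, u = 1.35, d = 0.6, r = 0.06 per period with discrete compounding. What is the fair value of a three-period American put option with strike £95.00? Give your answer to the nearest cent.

Risk-neutral probability p = (1 + 0.06 − 0.6)/(1.35 − 0.6) = 0.4600/0.7500 = 0.6133
Terminal stock prices: S_uuu = 196.8, S_uud = 87.48, S_udd = 38.88, S_ddd = 17.28
Terminal payoffs (K − S): max(-101.8, 0) = 0, max(7.52, 0) = 7.52, max(56.12, 0) = 56.12, max(77.72, 0) = 77.72
Node uu (S = 145.8): continuation = 1/1.06·[0.6133·0.0000 + 0.3867·7.5200] = 2.7431; exercise value = 0.0000 ≤ continuation, so V_uu = 2.7431
Node ud (S = 64.8): continuation = 1/1.06·[0.6133·7.5200 + 0.3867·56.1200] = 24.8226; exercise value = 30.2000 > continuation, so V_ud = 30.2000 (exercise)
Node dd (S = 28.8): continuation = 1/1.06·[0.6133·56.1200 + 0.3867·77.7200] = 60.8226; exercise value = 66.2000 > continuation, so V_dd = 66.2000 (exercise)
Node u (S = 108): continuation = 1/1.06·[0.6133·2.7431 + 0.3867·30.2000] = 12.6036; exercise value = 0.0000 ≤ continuation, so V_u = 12.6036
Node d (S = 48): continuation = 1/1.06·[0.6133·30.2000 + 0.3867·66.2000] = 41.6226; exercise value = 47.0000 > continuation, so V_d = 47.0000 (exercise)
Node 0 (S = 80): continuation = 1/1.06·[0.6133·12.6036 + 0.3867·47.0000] = 24.4373; exercise value = 15.0000 ≤ continuation, so V_0 = 24.4373

£24.44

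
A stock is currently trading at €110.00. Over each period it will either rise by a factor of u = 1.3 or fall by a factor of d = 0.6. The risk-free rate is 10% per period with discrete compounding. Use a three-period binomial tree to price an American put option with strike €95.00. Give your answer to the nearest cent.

€9.44

Risk-neutral probability p = (1 + 0.1 − 0.6)/(1.3 − 0.6) = 0.5000/0.7000 = 0.7143
Terminal stock prices: S_uuu = 241.7, S_uud = 111.5, S_udd = 51.48, S_ddd = 23.76
Terminal payoffs (K − S): max(-146.7, 0) = 0, max(-16.54, 0) = 0, max(43.52, 0) = 43.52, max(71.24, 0) = 71.24
Node uu (S = 185.9): continuation = 1/1.1·[0.7143·0.0000 + 0.2857·0.0000] = 0.0000; exercise value = 0.0000 ≤ continuation, so V_uu = 0.0000
Node ud (S = 85.8): continuation = 1/1.1·[0.7143·0.0000 + 0.2857·43.5200] = 11.3039; exercise value = 9.2000 ≤ continuation, so V_ud = 11.3039
Node dd (S = 39.6): continuation = 1/1.1·[0.7143·43.5200 + 0.2857·71.2400] = 46.7636; exercise value = 55.4000 > continuation, so V_dd = 55.4000 (exercise)
Node u (S = 143): continuation = 1/1.1·[0.7143·0.0000 + 0.2857·11.3039] = 2.9361; exercise value = 0.0000 ≤ continuation, so V_u = 2.9361
Node d (S = 66): continuation = 1/1.1·[0.7143·11.3039 + 0.2857·55.4000] = 21.7298; exercise value = 29.0000 > continuation, so V_d = 29.0000 (exercise)
Node 0 (S = 110): continuation = 1/1.1·[0.7143·2.9361 + 0.2857·29.0000] = 9.4390; exercise value = 0.0000 ≤ continuation, so V_0 = 9.4390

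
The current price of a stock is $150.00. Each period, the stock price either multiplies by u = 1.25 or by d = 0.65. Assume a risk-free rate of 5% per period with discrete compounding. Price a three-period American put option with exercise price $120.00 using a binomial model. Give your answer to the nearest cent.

$10.93

Risk-neutral probability p = (1 + 0.05 − 0.65)/(1.25 − 0.65) = 0.4000/0.6000 = 0.6667
Terminal stock prices: S_uuu = 293, S_uud = 152.3, S_udd = 79.22, S_ddd = 41.19
Terminal payoffs (K − S): max(-173, 0) = 0, max(-32.34, 0) = 0, max(40.78, 0) = 40.78, max(78.81, 0) = 78.81
Node uu (S = 234.4): continuation = 1/1.05·[0.6667·0.0000 + 0.3333·0.0000] = 0.0000; exercise value = 0.0000 ≤ continuation, so V_uu = 0.0000
Node ud (S = 121.9): continuation = 1/1.05·[0.6667·0.0000 + 0.3333·40.7812] = 12.9464; exercise value = 0.0000 ≤ continuation, so V_ud = 12.9464
Node dd (S = 63.38): continuation = 1/1.05·[0.6667·40.7812 + 0.3333·78.8063] = 50.9107; exercise value = 56.6250 > continuation, so V_dd = 56.6250 (exercise)
Node u (S = 187.5): continuation = 1/1.05·[0.6667·0.0000 + 0.3333·12.9464] = 4.1100; exercise value = 0.0000 ≤ continuation, so V_u = 4.1100
Node d (S = 97.5): continuation = 1/1.05·[0.6667·12.9464 + 0.3333·56.6250] = 26.1961; exercise value = 22.5000 ≤ continuation, so V_d = 26.1961
Node 0 (S = 150): continuation = 1/1.05·[0.6667·4.1100 + 0.3333·26.1961] = 10.9257; exercise value = 0.0000 ≤ continuation, so V_0 = 10.9257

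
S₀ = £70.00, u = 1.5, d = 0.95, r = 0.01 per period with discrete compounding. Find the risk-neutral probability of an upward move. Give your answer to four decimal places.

Risk-neutral probability p = (1 + 0.01 − 0.95)/(1.5 − 0.95) = 0.0600/0.5500 = 0.1091

p = 0.1091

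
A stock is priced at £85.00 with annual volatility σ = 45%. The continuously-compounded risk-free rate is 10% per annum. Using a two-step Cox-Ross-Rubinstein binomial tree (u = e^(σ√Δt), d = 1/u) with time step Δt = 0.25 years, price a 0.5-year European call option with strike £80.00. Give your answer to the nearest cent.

CRR parameters: u = e^(σ√Δt) = e^(0.45·√0.25) = 1.2523, d = 1/u = 0.7985
Per-period rate: rΔt = 0.1·0.25 = 0.025, so R = e^0.025 = 1.0253
Risk-neutral probability p = (e^0.025 − 0.7985)/(1.2523 − 0.7985) = 0.2268/0.4538 = 0.4998
Terminal stock prices: S_uu = 133.3, S_ud = 85, S_dd = 54.2
Terminal payoffs (S − K): max(53.31, 0) = 53.31, max(5, 0) = 5, max(-25.8, 0) = 0
Node u (S = 106.4): V_u = e^(−0.025)·[0.4998·53.3065 + 0.5002·5.0000] = 28.4226
Node d (S = 67.87): V_d = e^(−0.025)·[0.4998·5.0000 + 0.5002·0.0000] = 2.4372
Node 0 (S = 85): V_0 = e^(−0.025)·[0.4998·28.4226 + 0.5002·2.4372] = 15.0431

£15.04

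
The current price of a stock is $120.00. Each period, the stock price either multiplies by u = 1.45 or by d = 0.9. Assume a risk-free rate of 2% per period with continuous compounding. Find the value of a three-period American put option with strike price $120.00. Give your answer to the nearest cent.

Risk-neutral probability p = (e^0.02 − 0.9)/(1.45 − 0.9) = 0.1202/0.5500 = 0.2185
Terminal stock prices: S_uuu = 365.8, S_uud = 227.1, S_udd = 140.9, S_ddd = 87.48
Terminal payoffs (K − S): max(-245.8, 0) = 0, max(-107.1, 0) = 0, max(-20.94, 0) = 0, max(32.52, 0) = 32.52
Node uu (S = 252.3): continuation = e^(−0.02)·[0.2185·0.0000 + 0.7815·0.0000] = 0.0000; exercise value = 0.0000 ≤ continuation, so V_uu = 0.0000
Node ud (S = 156.6): continuation = e^(−0.02)·[0.2185·0.0000 + 0.7815·0.0000] = 0.0000; exercise value = 0.0000 ≤ continuation, so V_ud = 0.0000
Node dd (S = 97.2): continuation = e^(−0.02)·[0.2185·0.0000 + 0.7815·32.5200] = 24.9096; exercise value = 22.8000 ≤ continuation, so V_dd = 24.9096
Node u (S = 174): continuation = e^(−0.02)·[0.2185·0.0000 + 0.7815·0.0000] = 0.0000; exercise value = 0.0000 ≤ continuation, so V_u = 0.0000
Node d (S = 108): continuation = e^(−0.02)·[0.2185·0.0000 + 0.7815·24.9096] = 19.0802; exercise value = 12.0000 ≤ continuation, so V_d = 19.0802
Node 0 (S = 120): continuation = e^(−0.02)·[0.2185·0.0000 + 0.7815·19.0802] = 14.6150; exercise value = 0.0000 ≤ continuation, so V_0 = 14.6150

$14.62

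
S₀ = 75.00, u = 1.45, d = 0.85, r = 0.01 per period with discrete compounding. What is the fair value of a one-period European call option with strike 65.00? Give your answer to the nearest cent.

11.55

Risk-neutral probability p = (1 + 0.01 − 0.85)/(1.45 − 0.85) = 0.1600/0.6000 = 0.2667
Terminal stock prices: S_u = 108.8, S_d = 63.75
Terminal payoffs (S − K): max(43.75, 0) = 43.75, max(-1.25, 0) = 0
Node 0 (S = 75): V_0 = 1/1.01·[0.2667·43.7500 + 0.7333·0.0000] = 11.5512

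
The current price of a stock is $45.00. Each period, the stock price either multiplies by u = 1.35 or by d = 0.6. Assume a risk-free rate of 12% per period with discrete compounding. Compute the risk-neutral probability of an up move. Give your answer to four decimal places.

Risk-neutral probability p = (1 + 0.12 − 0.6)/(1.35 − 0.6) = 0.5200/0.7500 = 0.6933

p = 0.6933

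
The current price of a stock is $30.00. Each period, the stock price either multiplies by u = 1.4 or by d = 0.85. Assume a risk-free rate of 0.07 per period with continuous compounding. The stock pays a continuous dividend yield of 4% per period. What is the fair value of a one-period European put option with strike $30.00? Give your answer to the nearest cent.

$2.82

Per-period risk-free factor R = e^0.07 = 1.0725; dividend-adjusted growth = e^(0.07−0.04) = 1.0305.
Risk-neutral probability p = (1.0305 − 0.85)/(1.4 − 0.85) = 0.1805/0.5500 = 0.3281
Terminal stock prices: S_u = 42, S_d = 25.5
Terminal payoffs (K − S): max(-12, 0) = 0, max(4.5, 0) = 4.5
Node 0 (S = 30): V_0 = e^(−0.07)·[0.3281·0.0000 + 0.6719·4.5000] = 2.8191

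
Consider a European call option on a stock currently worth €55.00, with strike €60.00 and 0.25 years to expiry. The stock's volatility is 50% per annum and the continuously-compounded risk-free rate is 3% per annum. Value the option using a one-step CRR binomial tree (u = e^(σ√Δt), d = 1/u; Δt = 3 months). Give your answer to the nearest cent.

€4.77

CRR parameters: u = e^(σ√Δt) = e^(0.5·√0.25) = 1.2840, d = 1/u = 0.7788
Per-period rate: rΔt = 0.03·0.25 = 0.0075, so R = e^0.0075 = 1.0075
Risk-neutral probability p = (e^0.0075 − 0.7788)/(1.2840 − 0.7788) = 0.2287/0.5052 = 0.4527
Terminal stock prices: S_u = 70.62, S_d = 42.83
Terminal payoffs (S − K): max(10.62, 0) = 10.62, max(-17.17, 0) = 0
Node 0 (S = 55): V_0 = e^(−0.0075)·[0.4527·10.6214 + 0.5473·0.0000] = 4.7726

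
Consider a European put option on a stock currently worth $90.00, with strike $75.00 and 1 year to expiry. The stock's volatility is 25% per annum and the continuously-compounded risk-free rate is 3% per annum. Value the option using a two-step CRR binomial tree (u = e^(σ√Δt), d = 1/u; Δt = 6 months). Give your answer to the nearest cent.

$2.88

CRR parameters: u = e^(σ√Δt) = e^(0.25·√0.5) = 1.1934, d = 1/u = 0.8380
Per-period rate: rΔt = 0.03·0.5 = 0.015, so R = e^0.015 = 1.0151
Risk-neutral probability p = (e^0.015 − 0.8380)/(1.1934 − 0.8380) = 0.1771/0.3554 = 0.4984
Terminal stock prices: S_uu = 128.2, S_ud = 90, S_dd = 63.2
Terminal payoffs (K − S): max(-53.17, 0) = 0, max(-15, 0) = 0, max(11.8, 0) = 11.8
Node u (S = 107.4): V_u = e^(−0.015)·[0.4984·0.0000 + 0.5016·0.0000] = 0.0000
Node d (S = 75.42): V_d = e^(−0.015)·[0.4984·0.0000 + 0.5016·11.8030] = 5.8317
Node 0 (S = 90): V_0 = e^(−0.015)·[0.4984·0.0000 + 0.5016·5.8317] = 2.8814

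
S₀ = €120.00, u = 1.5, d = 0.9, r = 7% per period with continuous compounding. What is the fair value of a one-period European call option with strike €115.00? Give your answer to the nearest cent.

Risk-neutral probability p = (e^0.07 − 0.9)/(1.5 − 0.9) = 0.1725/0.6000 = 0.2875
Terminal stock prices: S_u = 180, S_d = 108
Terminal payoffs (S − K): max(65, 0) = 65, max(-7, 0) = 0
Node 0 (S = 120): V_0 = e^(−0.07)·[0.2875·65.0000 + 0.7125·0.0000] = 17.4249

€17.42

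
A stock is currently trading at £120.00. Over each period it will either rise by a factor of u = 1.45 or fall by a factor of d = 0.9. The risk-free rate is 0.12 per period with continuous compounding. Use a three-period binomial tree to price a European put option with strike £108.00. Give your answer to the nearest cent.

Risk-neutral probability p = (e^0.12 − 0.9)/(1.45 − 0.9) = 0.2275/0.5500 = 0.4136
Terminal stock prices: S_uuu = 365.8, S_uud = 227.1, S_udd = 140.9, S_ddd = 87.48
Terminal payoffs (K − S): max(-257.8, 0) = 0, max(-119.1, 0) = 0, max(-32.94, 0) = 0, max(20.52, 0) = 20.52
Node uu (S = 252.3): V_uu = e^(−0.12)·[0.4136·0.0000 + 0.5864·0.0000] = 0.0000
Node ud (S = 156.6): V_ud = e^(−0.12)·[0.4136·0.0000 + 0.5864·0.0000] = 0.0000
Node dd (S = 97.2): V_dd = e^(−0.12)·[0.4136·0.0000 + 0.5864·20.5200] = 10.6717
Node u (S = 174): V_u = e^(−0.12)·[0.4136·0.0000 + 0.5864·0.0000] = 0.0000
Node d (S = 108): V_d = e^(−0.12)·[0.4136·0.0000 + 0.5864·10.6717] = 5.5500
Node 0 (S = 120): V_0 = e^(−0.12)·[0.4136·0.0000 + 0.5864·5.5500] = 2.8863

£2.89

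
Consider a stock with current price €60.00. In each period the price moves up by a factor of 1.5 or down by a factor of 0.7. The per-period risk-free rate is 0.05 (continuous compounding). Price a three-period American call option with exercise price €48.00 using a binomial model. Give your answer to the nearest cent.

Risk-neutral probability p = (e^0.05 − 0.7)/(1.5 − 0.7) = 0.3513/0.8000 = 0.4391
Terminal stock prices: S_uuu = 202.5, S_uud = 94.5, S_udd = 44.1, S_ddd = 20.58
Terminal payoffs (S − K): max(154.5, 0) = 154.5, max(46.5, 0) = 46.5, max(-3.9, 0) = 0, max(-27.42, 0) = 0
Node uu (S = 135): continuation = e^(−0.05)·[0.4391·154.5000 + 0.5609·46.5000] = 89.3410; exercise value = 87.0000 ≤ continuation, so V_uu = 89.3410
Node ud (S = 63): continuation = e^(−0.05)·[0.4391·46.5000 + 0.5609·0.0000] = 19.4219; exercise value = 15.0000 ≤ continuation, so V_ud = 19.4219
Node dd (S = 29.4): continuation = e^(−0.05)·[0.4391·0.0000 + 0.5609·0.0000] = 0.0000; exercise value = 0.0000 ≤ continuation, so V_dd = 0.0000
Node u (S = 90): continuation = e^(−0.05)·[0.4391·89.3410 + 0.5609·19.4219] = 47.6781; exercise value = 42.0000 ≤ continuation, so V_u = 47.6781
Node d (S = 42): continuation = e^(−0.05)·[0.4391·19.4219 + 0.5609·0.0000] = 8.1120; exercise value = 0.0000 ≤ continuation, so V_d = 8.1120
Node 0 (S = 60): continuation = e^(−0.05)·[0.4391·47.6781 + 0.5609·8.1120] = 24.2421; exercise value = 12.0000 ≤ continuation, so V_0 = 24.2421

€24.24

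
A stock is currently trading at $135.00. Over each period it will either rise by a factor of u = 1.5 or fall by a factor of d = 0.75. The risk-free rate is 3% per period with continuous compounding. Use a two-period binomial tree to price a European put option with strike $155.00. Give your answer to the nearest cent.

Risk-neutral probability p = (e^0.03 − 0.75)/(1.5 − 0.75) = 0.2805/0.7500 = 0.3739
Terminal stock prices: S_uu = 303.8, S_ud = 151.9, S_dd = 75.94
Terminal payoffs (K − S): max(-148.8, 0) = 0, max(3.125, 0) = 3.125, max(79.06, 0) = 79.06
Node u (S = 202.5): V_u = e^(−0.03)·[0.3739·0.0000 + 0.6261·3.1250] = 1.8986
Node d (S = 101.2): V_d = e^(−0.03)·[0.3739·3.1250 + 0.6261·79.0625] = 49.1691
Node 0 (S = 135): V_0 = e^(−0.03)·[0.3739·1.8986 + 0.6261·49.1691] = 30.5620

$30.56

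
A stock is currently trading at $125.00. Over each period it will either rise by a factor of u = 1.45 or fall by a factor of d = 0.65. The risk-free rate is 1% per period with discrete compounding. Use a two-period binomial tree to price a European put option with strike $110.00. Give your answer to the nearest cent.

Risk-neutral probability p = (1 + 0.01 − 0.65)/(1.45 − 0.65) = 0.3600/0.8000 = 0.4500
Terminal stock prices: S_uu = 262.8, S_ud = 117.8, S_dd = 52.81
Terminal payoffs (K − S): max(-152.8, 0) = 0, max(-7.812, 0) = 0, max(57.19, 0) = 57.19
Node u (S = 181.2): V_u = 1/1.01·[0.4500·0.0000 + 0.5500·0.0000] = 0.0000
Node d (S = 81.25): V_d = 1/1.01·[0.4500·0.0000 + 0.5500·57.1875] = 31.1417
Node 0 (S = 125): V_0 = 1/1.01·[0.4500·0.0000 + 0.5500·31.1417] = 16.9584

$16.96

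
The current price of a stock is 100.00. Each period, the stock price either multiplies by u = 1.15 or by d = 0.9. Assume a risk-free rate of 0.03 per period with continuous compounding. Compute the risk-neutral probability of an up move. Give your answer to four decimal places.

Risk-neutral probability p = (e^0.03 − 0.9)/(1.15 − 0.9) = 0.1305/0.2500 = 0.5218

p = 0.5218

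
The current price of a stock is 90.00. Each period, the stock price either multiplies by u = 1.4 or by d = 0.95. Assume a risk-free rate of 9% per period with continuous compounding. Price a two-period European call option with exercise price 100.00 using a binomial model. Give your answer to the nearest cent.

13.72

Risk-neutral probability p = (e^0.09 − 0.95)/(1.4 − 0.95) = 0.1442/0.4500 = 0.3204
Terminal stock prices: S_uu = 176.4, S_ud = 119.7, S_dd = 81.22
Terminal payoffs (S − K): max(76.4, 0) = 76.4, max(19.7, 0) = 19.7, max(-18.78, 0) = 0
Node u (S = 126): V_u = e^(−0.09)·[0.3204·76.4000 + 0.6796·19.7000] = 34.6069
Node d (S = 85.5): V_d = e^(−0.09)·[0.3204·19.7000 + 0.6796·0.0000] = 5.7684
Node 0 (S = 90): V_0 = e^(−0.09)·[0.3204·34.6069 + 0.6796·5.7684] = 13.7162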